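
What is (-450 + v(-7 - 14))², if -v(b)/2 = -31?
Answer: 150544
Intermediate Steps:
v(b) = 62 (v(b) = -2*(-31) = 62)
(-450 + v(-7 - 14))² = (-450 + 62)² = (-388)² = 150544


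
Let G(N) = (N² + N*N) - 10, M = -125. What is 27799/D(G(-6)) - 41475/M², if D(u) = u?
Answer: 17271517/38750 ≈ 445.72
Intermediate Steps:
G(N) = -10 + 2*N² (G(N) = (N² + N²) - 10 = 2*N² - 10 = -10 + 2*N²)
27799/D(G(-6)) - 41475/M² = 27799/(-10 + 2*(-6)²) - 41475/((-125)²) = 27799/(-10 + 2*36) - 41475/15625 = 27799/(-10 + 72) - 41475*1/15625 = 27799/62 - 1659/625 = 17271517/38750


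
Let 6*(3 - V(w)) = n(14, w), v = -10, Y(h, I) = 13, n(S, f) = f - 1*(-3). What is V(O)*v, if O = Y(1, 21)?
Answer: -10/3 ≈ -3.3333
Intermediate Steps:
n(S, f) = 3 + f (n(S, f) = f + 3 = 3 + f)
O = 13
V(w) = 5/2 - w/6 (V(w) = 3 - (3 + w)/6 = 3 + (-½ - w/6) = 5/2 - w/6)
V(O)*v = (5/2 - ⅙*13)*(-10) = (5/2 - 13/6)*(-10) = (⅓)*(-10) = -10/3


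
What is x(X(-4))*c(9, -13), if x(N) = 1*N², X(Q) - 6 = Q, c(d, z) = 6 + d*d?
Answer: 348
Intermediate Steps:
c(d, z) = 6 + d²
X(Q) = 6 + Q
x(N) = N²
x(X(-4))*c(9, -13) = (6 - 4)²*(6 + 9²) = 2²*(6 + 81) = 4*87 = 348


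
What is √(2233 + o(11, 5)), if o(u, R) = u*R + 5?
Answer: √2293 ≈ 47.885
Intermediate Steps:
o(u, R) = 5 + R*u (o(u, R) = R*u + 5 = 5 + R*u)
√(2233 + o(11, 5)) = √(2233 + (5 + 5*11)) = √(2233 + (5 + 55)) = √(2233 + 60) = √2293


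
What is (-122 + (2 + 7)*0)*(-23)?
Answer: 2806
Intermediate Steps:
(-122 + (2 + 7)*0)*(-23) = (-122 + 9*0)*(-23) = (-122 + 0)*(-23) = -122*(-23) = 2806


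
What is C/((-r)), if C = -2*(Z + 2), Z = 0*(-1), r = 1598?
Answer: 2/799 ≈ 0.0025031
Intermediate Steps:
Z = 0
C = -4 (C = -2*(0 + 2) = -2*2 = -4)
C/((-r)) = -4/(-1*1598) = -4/(-1598) = -1/1598*(-4) = 2/799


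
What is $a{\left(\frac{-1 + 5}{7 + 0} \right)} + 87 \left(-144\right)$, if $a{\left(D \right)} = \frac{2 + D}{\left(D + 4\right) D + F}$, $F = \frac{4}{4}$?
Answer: $- \frac{739110}{59} \approx -12527.0$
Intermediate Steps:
$F = 1$ ($F = 4 \cdot \frac{1}{4} = 1$)
$a{\left(D \right)} = \frac{2 + D}{1 + D \left(4 + D\right)}$ ($a{\left(D \right)} = \frac{2 + D}{\left(D + 4\right) D + 1} = \frac{2 + D}{\left(4 + D\right) D + 1} = \frac{2 + D}{D \left(4 + D\right) + 1} = \frac{2 + D}{1 + D \left(4 + D\right)}$)
$a{\left(\frac{-1 + 5}{7 + 0} \right)} + 87 \left(-144\right) = \frac{2 + \frac{-1 + 5}{7 + 0}}{1 + \left(\frac{-1 + 5}{7 + 0}\right)^{2} + 4 \frac{-1 + 5}{7 + 0}} + 87 \left(-144\right) = \frac{2 + \frac{4}{7}}{1 + \left(\frac{4}{7}\right)^{2} + 4 \cdot \frac{4}{7}} - 12528 = \frac{1}{1 + \frac{16}{49} + \frac{16}{7}} \cdot \frac{18}{7} - 12528 = \frac{1}{\frac{177}{49}} \cdot \frac{18}{7} - 12528 = \frac{49}{177} \cdot \frac{18}{7} - 12528 = \frac{42}{59} - 12528 = - \frac{739110}{59}$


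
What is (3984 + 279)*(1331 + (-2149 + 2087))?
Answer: 5409747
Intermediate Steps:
(3984 + 279)*(1331 + (-2149 + 2087)) = 4263*(1331 - 62) = 4263*1269 = 5409747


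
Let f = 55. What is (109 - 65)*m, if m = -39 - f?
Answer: -4136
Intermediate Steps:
m = -94 (m = -39 - 1*55 = -39 - 55 = -94)
(109 - 65)*m = (109 - 65)*(-94) = 44*(-94) = -4136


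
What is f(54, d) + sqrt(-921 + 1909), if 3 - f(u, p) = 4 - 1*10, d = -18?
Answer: 9 + 2*sqrt(247) ≈ 40.432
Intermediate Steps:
f(u, p) = 9 (f(u, p) = 3 - (4 - 1*10) = 3 - (4 - 10) = 3 - 1*(-6) = 3 + 6 = 9)
f(54, d) + sqrt(-921 + 1909) = 9 + sqrt(-921 + 1909) = 9 + sqrt(988) = 9 + 2*sqrt(247)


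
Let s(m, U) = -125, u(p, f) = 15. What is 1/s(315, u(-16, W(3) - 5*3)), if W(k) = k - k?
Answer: -1/125 ≈ -0.0080000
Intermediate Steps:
W(k) = 0
1/s(315, u(-16, W(3) - 5*3)) = 1/(-125) = -1/125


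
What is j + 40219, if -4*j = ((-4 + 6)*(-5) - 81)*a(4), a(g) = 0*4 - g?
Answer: 40128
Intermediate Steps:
a(g) = -g (a(g) = 0 - g = -g)
j = -91 (j = -((-4 + 6)*(-5) - 81)*(-1*4)/4 = -(2*(-5) - 81)*(-4)/4 = -(-10 - 81)*(-4)/4 = -(-91)*(-4)/4 = -1/4*364 = -91)
j + 40219 = -91 + 40219 = 40128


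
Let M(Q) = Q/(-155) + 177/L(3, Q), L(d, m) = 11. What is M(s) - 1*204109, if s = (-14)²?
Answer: -347980566/1705 ≈ -2.0409e+5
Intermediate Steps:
s = 196
M(Q) = 177/11 - Q/155 (M(Q) = Q/(-155) + 177/11 = Q*(-1/155) + 177*(1/11) = -Q/155 + 177/11 = 177/11 - Q/155)
M(s) - 1*204109 = (177/11 - 1/155*196) - 1*204109 = (177/11 - 196/155) - 204109 = 25279/1705 - 204109 = -347980566/1705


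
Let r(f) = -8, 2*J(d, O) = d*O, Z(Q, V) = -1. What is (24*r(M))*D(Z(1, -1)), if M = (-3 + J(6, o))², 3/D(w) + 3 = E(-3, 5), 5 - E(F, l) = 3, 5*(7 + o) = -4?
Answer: 576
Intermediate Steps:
o = -39/5 (o = -7 + (⅕)*(-4) = -7 - ⅘ = -39/5 ≈ -7.8000)
E(F, l) = 2 (E(F, l) = 5 - 1*3 = 5 - 3 = 2)
J(d, O) = O*d/2 (J(d, O) = (d*O)/2 = (O*d)/2 = O*d/2)
D(w) = -3 (D(w) = 3/(-3 + 2) = 3/(-1) = 3*(-1) = -3)
M = 17424/25 (M = (-3 + (½)*(-39/5)*6)² = (-3 - 117/5)² = (-132/5)² = 17424/25 ≈ 696.96)
(24*r(M))*D(Z(1, -1)) = (24*(-8))*(-3) = -192*(-3) = 576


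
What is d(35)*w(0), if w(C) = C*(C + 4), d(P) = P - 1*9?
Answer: 0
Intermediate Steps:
d(P) = -9 + P (d(P) = P - 9 = -9 + P)
w(C) = C*(4 + C)
d(35)*w(0) = (-9 + 35)*(0*(4 + 0)) = 26*(0*4) = 26*0 = 0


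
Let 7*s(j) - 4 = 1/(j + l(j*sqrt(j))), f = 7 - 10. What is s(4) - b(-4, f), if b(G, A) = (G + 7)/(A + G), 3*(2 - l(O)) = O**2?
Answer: 319/322 ≈ 0.99068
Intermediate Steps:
l(O) = 2 - O**2/3
f = -3
b(G, A) = (7 + G)/(A + G)
s(j) = 4/7 + 1/(7*(2 + j - j**3/3)) (s(j) = 4/7 + 1/(7*(j + (2 - j**3/3))) = 4/7 + 1/(7*(2 + j - j**3/3)))
s(4) - b(-4, f) = (27 - 4*4**3 + 12*4)/(7*(6 - 1*4**3 + 3*4)) - (7 - 4)/(-3 - 4) = (27 - 4*64 + 48)/(7*(6 - 1*64 + 12)) - 3/(-7) = (27 - 256 + 48)/(7*(6 - 64 + 12)) - (-1)*3/7 = (1/7)*(-181)/(-46) - 1*(-3/7) = (1/7)*(-1/46)*(-181) + 3/7 = 181/322 + 3/7 = 319/322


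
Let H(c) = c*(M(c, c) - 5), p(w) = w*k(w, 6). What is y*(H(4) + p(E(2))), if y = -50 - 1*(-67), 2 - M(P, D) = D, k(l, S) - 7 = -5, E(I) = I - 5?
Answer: -578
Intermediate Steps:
E(I) = -5 + I
k(l, S) = 2 (k(l, S) = 7 - 5 = 2)
M(P, D) = 2 - D
y = 17 (y = -50 + 67 = 17)
p(w) = 2*w (p(w) = w*2 = 2*w)
H(c) = c*(-3 - c) (H(c) = c*((2 - c) - 5) = c*(-3 - c))
y*(H(4) + p(E(2))) = 17*(-1*4*(3 + 4) + 2*(-5 + 2)) = 17*(-1*4*7 + 2*(-3)) = 17*(-28 - 6) = 17*(-34) = -578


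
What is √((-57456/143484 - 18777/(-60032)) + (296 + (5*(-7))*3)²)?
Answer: √293694490984743093322/89725328 ≈ 191.00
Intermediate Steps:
√((-57456/143484 - 18777/(-60032)) + (296 + (5*(-7))*3)²) = √((-57456*1/143484 - 18777*(-1/60032)) + (296 - 35*3)²) = √((-4788/11957 + 18777/60032) + (296 - 105)²) = √(-62916627/717802624 + 191²) = √(-62916627/717802624 + 36481) = √(26186094609517/717802624) = √293694490984743093322/89725328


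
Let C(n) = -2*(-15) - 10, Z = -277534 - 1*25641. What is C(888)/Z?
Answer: -4/60635 ≈ -6.5968e-5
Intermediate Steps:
Z = -303175 (Z = -277534 - 25641 = -303175)
C(n) = 20 (C(n) = 30 - 10 = 20)
C(888)/Z = 20/(-303175) = 20*(-1/303175) = -4/60635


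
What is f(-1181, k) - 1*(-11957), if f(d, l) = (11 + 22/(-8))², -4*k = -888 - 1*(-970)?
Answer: 192401/16 ≈ 12025.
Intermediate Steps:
k = -41/2 (k = -(-888 - 1*(-970))/4 = -(-888 + 970)/4 = -¼*82 = -41/2 ≈ -20.500)
f(d, l) = 1089/16 (f(d, l) = (11 + 22*(-⅛))² = (11 - 11/4)² = (33/4)² = 1089/16)
f(-1181, k) - 1*(-11957) = 1089/16 - 1*(-11957) = 1089/16 + 11957 = 192401/16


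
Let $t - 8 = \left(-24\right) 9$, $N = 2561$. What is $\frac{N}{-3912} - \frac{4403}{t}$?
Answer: $\frac{2086481}{101712} \approx 20.514$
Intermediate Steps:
$t = -208$ ($t = 8 - 216 = -208$)
$\frac{N}{-3912} - \frac{4403}{t} = \frac{2561}{-3912} - \frac{4403}{-208} = 2561 \left(- \frac{1}{3912}\right) - - \frac{4403}{208} = - \frac{2561}{3912} + \frac{4403}{208} = \frac{2086481}{101712}$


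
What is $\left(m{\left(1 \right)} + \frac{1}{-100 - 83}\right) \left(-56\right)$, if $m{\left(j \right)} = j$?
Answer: $- \frac{10192}{183} \approx -55.694$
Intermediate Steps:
$\left(m{\left(1 \right)} + \frac{1}{-100 - 83}\right) \left(-56\right) = \left(1 + \frac{1}{-100 - 83}\right) \left(-56\right) = \left(1 + \frac{1}{-183}\right) \left(-56\right) = \left(1 - \frac{1}{183}\right) \left(-56\right) = \frac{182}{183} \left(-56\right) = - \frac{10192}{183}$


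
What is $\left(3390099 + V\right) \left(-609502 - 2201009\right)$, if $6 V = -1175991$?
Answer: $- \frac{17954109180711}{2} \approx -8.9771 \cdot 10^{12}$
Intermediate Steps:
$V = - \frac{391997}{2}$ ($V = \frac{1}{6} \left(-1175991\right) = - \frac{391997}{2} \approx -1.96 \cdot 10^{5}$)
$\left(3390099 + V\right) \left(-609502 - 2201009\right) = \left(3390099 - \frac{391997}{2}\right) \left(-609502 - 2201009\right) = \frac{6388201}{2} \left(-2810511\right) = - \frac{17954109180711}{2}$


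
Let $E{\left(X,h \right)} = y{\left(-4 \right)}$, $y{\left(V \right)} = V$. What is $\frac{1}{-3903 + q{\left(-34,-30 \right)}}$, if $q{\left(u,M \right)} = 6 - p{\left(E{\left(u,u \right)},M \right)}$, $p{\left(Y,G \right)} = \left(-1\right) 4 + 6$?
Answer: $- \frac{1}{3899} \approx -0.00025648$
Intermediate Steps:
$E{\left(X,h \right)} = -4$
$p{\left(Y,G \right)} = 2$ ($p{\left(Y,G \right)} = -4 + 6 = 2$)
$q{\left(u,M \right)} = 4$ ($q{\left(u,M \right)} = 6 - 2 = 4$)
$\frac{1}{-3903 + q{\left(-34,-30 \right)}} = \frac{1}{-3903 + 4} = \frac{1}{-3899} = - \frac{1}{3899}$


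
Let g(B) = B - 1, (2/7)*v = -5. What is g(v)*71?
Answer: -2627/2 ≈ -1313.5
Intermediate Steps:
v = -35/2 (v = (7/2)*(-5) = -35/2 ≈ -17.500)
g(B) = -1 + B
g(v)*71 = (-1 - 35/2)*71 = -37/2*71 = -2627/2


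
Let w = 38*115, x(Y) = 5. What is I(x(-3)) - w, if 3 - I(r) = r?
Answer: -4372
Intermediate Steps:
I(r) = 3 - r
w = 4370
I(x(-3)) - w = (3 - 1*5) - 1*4370 = (3 - 5) - 4370 = -2 - 4370 = -4372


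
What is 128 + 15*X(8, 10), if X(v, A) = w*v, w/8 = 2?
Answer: 2048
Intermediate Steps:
w = 16 (w = 8*2 = 16)
X(v, A) = 16*v
128 + 15*X(8, 10) = 128 + 15*(16*8) = 128 + 15*128 = 128 + 1920 = 2048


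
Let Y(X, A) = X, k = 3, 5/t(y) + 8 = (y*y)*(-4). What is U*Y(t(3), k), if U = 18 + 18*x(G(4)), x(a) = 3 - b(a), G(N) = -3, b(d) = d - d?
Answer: -90/11 ≈ -8.1818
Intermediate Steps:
t(y) = 5/(-8 - 4*y²) (t(y) = 5/(-8 + (y*y)*(-4)) = 5/(-8 + y²*(-4)) = 5/(-8 - 4*y²))
b(d) = 0
x(a) = 3 (x(a) = 3 - 1*0 = 3 + 0 = 3)
U = 72 (U = 18 + 18*3 = 18 + 54 = 72)
U*Y(t(3), k) = 72*(-5/(8 + 4*3²)) = 72*(-5/(8 + 4*9)) = 72*(-5/(8 + 36)) = 72*(-5/44) = -90/11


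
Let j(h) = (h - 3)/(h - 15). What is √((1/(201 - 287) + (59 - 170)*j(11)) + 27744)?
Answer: 5*√8273458/86 ≈ 167.23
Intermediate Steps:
j(h) = (-3 + h)/(-15 + h)
√((1/(201 - 287) + (59 - 170)*j(11)) + 27744) = √((1/(201 - 287) + (59 - 170)*((-3 + 11)/(-15 + 11))) + 27744) = √((1/(-86) - 111*8/(-4)) + 27744) = √((-1/86 - (-111)*8/4) + 27744) = √((-1/86 - 111*(-2)) + 27744) = √((-1/86 + 222) + 27744) = √(19091/86 + 27744) = √(2405075/86) = 5*√8273458/86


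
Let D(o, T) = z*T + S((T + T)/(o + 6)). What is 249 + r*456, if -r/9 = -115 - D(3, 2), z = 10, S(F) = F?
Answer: 556113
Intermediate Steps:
D(o, T) = 10*T + 2*T/(6 + o) (D(o, T) = 10*T + (T + T)/(o + 6) = 10*T + (2*T)/(6 + o) = 10*T + 2*T/(6 + o))
r = 1219 (r = -9*(-115 - 2*2*(31 + 5*3)/(6 + 3)) = -9*(-115 - 2*2*(31 + 15)/9) = -9*(-115 - 2*2*46/9) = -9*(-115 - 1*184/9) = -9*(-115 - 184/9) = -9*(-1219/9) = 1219)
249 + r*456 = 249 + 1219*456 = 249 + 555864 = 556113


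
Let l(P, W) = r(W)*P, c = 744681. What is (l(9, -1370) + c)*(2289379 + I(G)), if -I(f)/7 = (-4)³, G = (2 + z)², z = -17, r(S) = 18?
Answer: 1705561612161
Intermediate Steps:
l(P, W) = 18*P
G = 225 (G = (2 - 17)² = (-15)² = 225)
I(f) = 448 (I(f) = -7*(-4)³ = -7*(-64) = 448)
(l(9, -1370) + c)*(2289379 + I(G)) = (18*9 + 744681)*(2289379 + 448) = (162 + 744681)*2289827 = 744843*2289827 = 1705561612161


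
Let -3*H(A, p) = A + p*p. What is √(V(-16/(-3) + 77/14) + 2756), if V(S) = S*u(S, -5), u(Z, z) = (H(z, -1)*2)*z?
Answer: 4*√1469/3 ≈ 51.103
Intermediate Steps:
H(A, p) = -A/3 - p²/3 (H(A, p) = -(A + p*p)/3 = -(A + p²)/3 = -A/3 - p²/3)
u(Z, z) = z*(-⅔ - 2*z/3) (u(Z, z) = ((-z/3 - ⅓*(-1)²)*2)*z = ((-z/3 - ⅓*1)*2)*z = ((-z/3 - ⅓)*2)*z = ((-⅓ - z/3)*2)*z = (-⅔ - 2*z/3)*z = z*(-⅔ - 2*z/3))
V(S) = -40*S/3 (V(S) = S*(-⅔*(-5)*(1 - 5)) = S*(-⅔*(-5)*(-4)) = S*(-40/3) = -40*S/3)
√(V(-16/(-3) + 77/14) + 2756) = √(-40*(-16/(-3) + 77/14)/3 + 2756) = √(-40*(-16*(-⅓) + 77*(1/14))/3 + 2756) = √(-40*(16/3 + 11/2)/3 + 2756) = √(-40/3*65/6 + 2756) = √(-1300/9 + 2756) = √(23504/9) = 4*√1469/3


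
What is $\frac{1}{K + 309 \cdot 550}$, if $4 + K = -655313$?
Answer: $- \frac{1}{485367} \approx -2.0603 \cdot 10^{-6}$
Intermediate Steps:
$K = -655317$ ($K = -4 - 655313 = -655317$)
$\frac{1}{K + 309 \cdot 550} = \frac{1}{-655317 + 309 \cdot 550} = \frac{1}{-655317 + 169950} = \frac{1}{-485367} = - \frac{1}{485367}$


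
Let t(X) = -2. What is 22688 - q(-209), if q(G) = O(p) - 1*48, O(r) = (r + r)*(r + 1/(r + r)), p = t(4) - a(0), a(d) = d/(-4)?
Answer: 22727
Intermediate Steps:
a(d) = -d/4 (a(d) = d*(-1/4) = -d/4)
p = -2 (p = -2 - (-1)*0/4 = -2 - 1*0 = -2 + 0 = -2)
O(r) = 2*r*(r + 1/(2*r)) (O(r) = (2*r)*(r + 1/(2*r)) = 2*r*(r + 1/(2*r)))
q(G) = -39 (q(G) = (1 + 2*(-2)**2) - 1*48 = (1 + 2*4) - 48 = (1 + 8) - 48 = 9 - 48 = -39)
22688 - q(-209) = 22688 - 1*(-39) = 22688 + 39 = 22727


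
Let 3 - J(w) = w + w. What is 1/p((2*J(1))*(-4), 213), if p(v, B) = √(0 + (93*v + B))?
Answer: -I*√59/177 ≈ -0.043396*I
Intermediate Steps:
J(w) = 3 - 2*w (J(w) = 3 - (w + w) = 3 - 2*w)
p(v, B) = √(B + 93*v) (p(v, B) = √(0 + (B + 93*v)) = √(B + 93*v))
1/p((2*J(1))*(-4), 213) = 1/(√(213 + 93*((2*(3 - 2*1))*(-4)))) = 1/(√(213 + 93*((2*(3 - 2))*(-4)))) = 1/(√(213 + 93*((2*1)*(-4)))) = 1/(√(213 + 93*(2*(-4)))) = 1/(√(213 + 93*(-8))) = 1/(√(213 - 744)) = 1/(√(-531)) = 1/(3*I*√59) = -I*√59/177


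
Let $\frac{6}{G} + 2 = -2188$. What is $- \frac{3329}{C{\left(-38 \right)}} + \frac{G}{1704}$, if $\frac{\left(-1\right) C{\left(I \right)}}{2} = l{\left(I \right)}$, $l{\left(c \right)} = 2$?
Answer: $\frac{517626209}{621960} \approx 832.25$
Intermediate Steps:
$G = - \frac{1}{365}$ ($G = \frac{6}{-2 - 2188} = \frac{6}{-2190} = 6 \left(- \frac{1}{2190}\right) = - \frac{1}{365} \approx -0.0027397$)
$C{\left(I \right)} = -4$ ($C{\left(I \right)} = \left(-2\right) 2 = -4$)
$- \frac{3329}{C{\left(-38 \right)}} + \frac{G}{1704} = - \frac{3329}{-4} - \frac{1}{365 \cdot 1704} = \left(-3329\right) \left(- \frac{1}{4}\right) - \frac{1}{621960} = \frac{3329}{4} - \frac{1}{621960} = \frac{517626209}{621960}$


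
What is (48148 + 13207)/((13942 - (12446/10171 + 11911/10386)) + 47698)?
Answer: 132271370370/132880673447 ≈ 0.99541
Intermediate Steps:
(48148 + 13207)/((13942 - (12446/10171 + 11911/10386)) + 47698) = 61355/((13942 - (12446*(1/10171) + 11911*(1/10386))) + 47698) = 61355/((13942 - (1778/1453 + 11911/10386)) + 47698) = 61355/((13942 - 1*35772991/15090858) + 47698) = 61355/((13942 - 35772991/15090858) + 47698) = 61355/(210360969245/15090858 + 47698) = 61355/(930164714129/15090858) = 61355*(15090858/930164714129) = 132271370370/132880673447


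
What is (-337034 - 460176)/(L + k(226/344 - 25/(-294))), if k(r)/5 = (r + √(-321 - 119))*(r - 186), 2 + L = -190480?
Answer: 62283649655063105779618372320/15089778120176812351381356649 - 603577178205342984551059200*I*√110/15089778120176812351381356649 ≈ 4.1275 - 0.41951*I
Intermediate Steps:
L = -190482 (L = -2 - 190480 = -190482)
k(r) = 5*(-186 + r)*(r + 2*I*√110) (k(r) = 5*((r + √(-321 - 119))*(r - 186)) = 5*((r + √(-440))*(-186 + r)) = 5*((r + 2*I*√110)*(-186 + r)) = 5*((-186 + r)*(r + 2*I*√110)) = 5*(-186 + r)*(r + 2*I*√110))
(-337034 - 460176)/(L + k(226/344 - 25/(-294))) = (-337034 - 460176)/(-190482 + (-930*(226/344 - 25/(-294)) + 5*(226/344 - 25/(-294))² - 1860*I*√110 + 10*I*(226/344 - 25/(-294))*√110)) = -797210/(-190482 + (-930*(226*(1/344) - 25*(-1/294)) + 5*(226*(1/344) - 25*(-1/294))² - 1860*I*√110 + 10*I*(226*(1/344) - 25*(-1/294))*√110)) = -797210/(-190482 + (-930*(113/172 + 25/294) + 5*(113/172 + 25/294)² - 1860*I*√110 + 10*I*(113/172 + 25/294)*√110)) = -797210/(-190482 + (-930*18761/25284 + 5*(18761/25284)² - 1860*I*√110 + 10*I*(18761/25284)*√110)) = -797210/(-190482 + (-2907955/4214 + 5*(351975121/639280656) - 1860*I*√110 + 93805*I*√110/12642)) = -797210/(-190482 + (-2907955/4214 + 1759875605/639280656 - 1860*I*√110 + 93805*I*√110/12642)) = -797210/(-190482 + (-439388529715/639280656 - 23420315*I*√110/12642)) = -797210/(-122210846445907/639280656 - 23420315*I*√110/12642)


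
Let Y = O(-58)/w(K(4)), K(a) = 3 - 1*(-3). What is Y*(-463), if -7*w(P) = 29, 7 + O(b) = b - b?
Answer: -22687/29 ≈ -782.31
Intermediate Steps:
K(a) = 6 (K(a) = 3 + 3 = 6)
O(b) = -7 (O(b) = -7 + (b - b) = -7 + 0 = -7)
w(P) = -29/7 (w(P) = -⅐*29 = -29/7)
Y = 49/29 (Y = -7/(-29/7) = -7*(-7/29) = 49/29 ≈ 1.6897)
Y*(-463) = (49/29)*(-463) = -22687/29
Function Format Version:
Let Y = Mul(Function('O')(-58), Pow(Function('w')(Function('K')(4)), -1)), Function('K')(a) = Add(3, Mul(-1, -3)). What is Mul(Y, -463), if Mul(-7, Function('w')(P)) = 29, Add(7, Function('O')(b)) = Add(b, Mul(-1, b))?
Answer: Rational(-22687, 29) ≈ -782.31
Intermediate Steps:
Function('K')(a) = 6 (Function('K')(a) = Add(3, 3) = 6)
Function('O')(b) = -7 (Function('O')(b) = Add(-7, Add(b, Mul(-1, b))) = Add(-7, 0) = -7)
Function('w')(P) = Rational(-29, 7) (Function('w')(P) = Mul(Rational(-1, 7), 29) = Rational(-29, 7))
Y = Rational(49, 29) (Y = Mul(-7, Pow(Rational(-29, 7), -1)) = Mul(-7, Rational(-7, 29)) = Rational(49, 29) ≈ 1.6897)
Mul(Y, -463) = Mul(Rational(49, 29), -463) = Rational(-22687, 29)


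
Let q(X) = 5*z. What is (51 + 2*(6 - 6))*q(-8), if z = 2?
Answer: 510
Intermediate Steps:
q(X) = 10 (q(X) = 5*2 = 10)
(51 + 2*(6 - 6))*q(-8) = (51 + 2*(6 - 6))*10 = (51 + 2*0)*10 = (51 + 0)*10 = 51*10 = 510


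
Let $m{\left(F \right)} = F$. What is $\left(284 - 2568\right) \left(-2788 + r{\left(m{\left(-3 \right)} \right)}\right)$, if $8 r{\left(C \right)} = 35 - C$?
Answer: $6356943$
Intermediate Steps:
$r{\left(C \right)} = \frac{35}{8} - \frac{C}{8}$ ($r{\left(C \right)} = \frac{35 - C}{8} = \frac{35}{8} - \frac{C}{8}$)
$\left(284 - 2568\right) \left(-2788 + r{\left(m{\left(-3 \right)} \right)}\right) = \left(284 - 2568\right) \left(-2788 + \left(\frac{35}{8} - - \frac{3}{8}\right)\right) = - 2284 \left(-2788 + \left(\frac{35}{8} + \frac{3}{8}\right)\right) = - 2284 \left(-2788 + \frac{19}{4}\right) = \left(-2284\right) \left(- \frac{11133}{4}\right) = 6356943$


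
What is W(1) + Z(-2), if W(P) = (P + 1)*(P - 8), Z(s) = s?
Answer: -16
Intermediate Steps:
W(P) = (1 + P)*(-8 + P)
W(1) + Z(-2) = (-8 + 1**2 - 7*1) - 2 = (-8 + 1 - 7) - 2 = -14 - 2 = -16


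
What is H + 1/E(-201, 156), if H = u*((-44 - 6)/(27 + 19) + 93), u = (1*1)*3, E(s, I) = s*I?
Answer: 198859729/721188 ≈ 275.74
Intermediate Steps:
E(s, I) = I*s
u = 3 (u = 1*3 = 3)
H = 6342/23 (H = 3*((-44 - 6)/(27 + 19) + 93) = 3*(-50/46 + 93) = 3*(-50*1/46 + 93) = 3*(-25/23 + 93) = 3*(2114/23) = 6342/23 ≈ 275.74)
H + 1/E(-201, 156) = 6342/23 + 1/(156*(-201)) = 6342/23 + 1/(-31356) = 6342/23 - 1/31356 = 198859729/721188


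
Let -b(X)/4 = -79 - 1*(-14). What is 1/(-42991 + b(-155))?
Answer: -1/42731 ≈ -2.3402e-5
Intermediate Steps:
b(X) = 260 (b(X) = -4*(-79 - 1*(-14)) = -4*(-79 + 14) = -4*(-65) = 260)
1/(-42991 + b(-155)) = 1/(-42991 + 260) = 1/(-42731) = -1/42731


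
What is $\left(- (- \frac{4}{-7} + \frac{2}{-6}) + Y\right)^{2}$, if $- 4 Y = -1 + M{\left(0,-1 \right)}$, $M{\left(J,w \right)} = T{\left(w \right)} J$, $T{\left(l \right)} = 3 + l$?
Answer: $\frac{1}{7056} \approx 0.00014172$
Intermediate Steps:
$M{\left(J,w \right)} = J \left(3 + w\right)$ ($M{\left(J,w \right)} = \left(3 + w\right) J = J \left(3 + w\right)$)
$Y = \frac{1}{4}$ ($Y = - \frac{-1 + 0 \left(3 - 1\right)}{4} = - \frac{-1 + 0 \cdot 2}{4} = - \frac{-1 + 0}{4} = \left(- \frac{1}{4}\right) \left(-1\right) = \frac{1}{4} \approx 0.25$)
$\left(- (- \frac{4}{-7} + \frac{2}{-6}) + Y\right)^{2} = \left(- (- \frac{4}{-7} + \frac{2}{-6}) + \frac{1}{4}\right)^{2} = \left(- (\left(-4\right) \left(- \frac{1}{7}\right) + 2 \left(- \frac{1}{6}\right)) + \frac{1}{4}\right)^{2} = \left(- (\frac{4}{7} - \frac{1}{3}) + \frac{1}{4}\right)^{2} = \left(\left(-1\right) \frac{5}{21} + \frac{1}{4}\right)^{2} = \left(- \frac{5}{21} + \frac{1}{4}\right)^{2} = \left(\frac{1}{84}\right)^{2} = \frac{1}{7056}$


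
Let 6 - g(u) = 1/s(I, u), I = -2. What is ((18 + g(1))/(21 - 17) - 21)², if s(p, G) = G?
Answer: 3721/16 ≈ 232.56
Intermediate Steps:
g(u) = 6 - 1/u
((18 + g(1))/(21 - 17) - 21)² = ((18 + (6 - 1/1))/(21 - 17) - 21)² = ((18 + (6 - 1*1))/4 - 21)² = ((18 + (6 - 1))*(¼) - 21)² = ((18 + 5)*(¼) - 21)² = (23*(¼) - 21)² = (23/4 - 21)² = (-61/4)² = 3721/16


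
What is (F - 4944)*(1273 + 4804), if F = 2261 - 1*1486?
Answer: -25335013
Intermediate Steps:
F = 775 (F = 2261 - 1486 = 775)
(F - 4944)*(1273 + 4804) = (775 - 4944)*(1273 + 4804) = -4169*6077 = -25335013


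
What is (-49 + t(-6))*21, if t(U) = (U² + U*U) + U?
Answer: 357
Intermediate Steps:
t(U) = U + 2*U² (t(U) = (U² + U²) + U = 2*U² + U = U + 2*U²)
(-49 + t(-6))*21 = (-49 - 6*(1 + 2*(-6)))*21 = (-49 - 6*(1 - 12))*21 = (-49 - 6*(-11))*21 = (-49 + 66)*21 = 17*21 = 357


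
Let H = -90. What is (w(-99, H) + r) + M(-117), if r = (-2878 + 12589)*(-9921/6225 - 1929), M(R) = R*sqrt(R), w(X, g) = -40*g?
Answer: -468609894/25 - 351*I*sqrt(13) ≈ -1.8744e+7 - 1265.5*I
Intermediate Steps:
M(R) = R**(3/2)
r = -468699894/25 (r = 9711*(-9921*1/6225 - 1929) = 9711*(-3307/2075 - 1929) = 9711*(-4005982/2075) = -468699894/25 ≈ -1.8748e+7)
(w(-99, H) + r) + M(-117) = (-40*(-90) - 468699894/25) + (-117)**(3/2) = (3600 - 468699894/25) - 351*I*sqrt(13) = -468609894/25 - 351*I*sqrt(13)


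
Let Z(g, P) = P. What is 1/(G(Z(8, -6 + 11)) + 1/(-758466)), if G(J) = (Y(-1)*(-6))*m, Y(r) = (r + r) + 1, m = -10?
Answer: -758466/45507961 ≈ -0.016667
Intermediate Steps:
Y(r) = 1 + 2*r (Y(r) = 2*r + 1 = 1 + 2*r)
G(J) = -60 (G(J) = ((1 + 2*(-1))*(-6))*(-10) = ((1 - 2)*(-6))*(-10) = -1*(-6)*(-10) = 6*(-10) = -60)
1/(G(Z(8, -6 + 11)) + 1/(-758466)) = 1/(-60 + 1/(-758466)) = 1/(-60 - 1/758466) = 1/(-45507961/758466) = -758466/45507961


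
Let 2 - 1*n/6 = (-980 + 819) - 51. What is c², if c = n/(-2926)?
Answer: 412164/2140369 ≈ 0.19257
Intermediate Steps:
n = 1284 (n = 12 - 6*((-980 + 819) - 51) = 12 - 6*(-161 - 51) = 12 - 6*(-212) = 12 + 1272 = 1284)
c = -642/1463 (c = 1284/(-2926) = 1284*(-1/2926) = -642/1463 ≈ -0.43882)
c² = (-642/1463)² = 412164/2140369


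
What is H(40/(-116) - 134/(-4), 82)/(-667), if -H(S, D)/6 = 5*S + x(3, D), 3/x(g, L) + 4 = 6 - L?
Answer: 1153539/773720 ≈ 1.4909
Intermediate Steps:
x(g, L) = 3/(2 - L) (x(g, L) = 3/(-4 + (6 - L)) = 3/(2 - L))
H(S, D) = -30*S + 18/(-2 + D) (H(S, D) = -6*(5*S - 3/(-2 + D)) = -6*(-3/(-2 + D) + 5*S) = -30*S + 18/(-2 + D))
H(40/(-116) - 134/(-4), 82)/(-667) = (6*(3 - 5*(40/(-116) - 134/(-4))*(-2 + 82))/(-2 + 82))/(-667) = (6*(3 - 5*(40*(-1/116) - 134*(-¼))*80)/80)*(-1/667) = (6*(1/80)*(3 - 5*(-10/29 + 67/2)*80))*(-1/667) = (6*(1/80)*(3 - 5*1923/58*80))*(-1/667) = (6*(1/80)*(3 - 384600/29))*(-1/667) = (6*(1/80)*(-384513/29))*(-1/667) = -1153539/1160*(-1/667) = 1153539/773720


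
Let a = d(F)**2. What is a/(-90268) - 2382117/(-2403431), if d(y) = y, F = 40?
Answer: 52795861939/54238227377 ≈ 0.97341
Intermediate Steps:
a = 1600 (a = 40**2 = 1600)
a/(-90268) - 2382117/(-2403431) = 1600/(-90268) - 2382117/(-2403431) = 1600*(-1/90268) - 2382117*(-1/2403431) = -400/22567 + 2382117/2403431 = 52795861939/54238227377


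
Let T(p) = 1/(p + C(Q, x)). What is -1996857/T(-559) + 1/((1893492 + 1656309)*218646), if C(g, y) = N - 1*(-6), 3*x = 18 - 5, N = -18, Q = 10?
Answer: 884970139999253367763/776149789446 ≈ 1.1402e+9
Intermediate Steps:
x = 13/3 (x = (18 - 5)/3 = (⅓)*13 = 13/3 ≈ 4.3333)
C(g, y) = -12 (C(g, y) = -18 - 1*(-6) = -18 + 6 = -12)
T(p) = 1/(-12 + p) (T(p) = 1/(p - 12) = 1/(-12 + p))
-1996857/T(-559) + 1/((1893492 + 1656309)*218646) = -1996857/(1/(-12 - 559)) + 1/((1893492 + 1656309)*218646) = -1996857/(1/(-571)) + (1/218646)/3549801 = -1996857/(-1/571) + (1/3549801)*(1/218646) = -1996857*(-571) + 1/776149789446 = 1140205347 + 1/776149789446 = 884970139999253367763/776149789446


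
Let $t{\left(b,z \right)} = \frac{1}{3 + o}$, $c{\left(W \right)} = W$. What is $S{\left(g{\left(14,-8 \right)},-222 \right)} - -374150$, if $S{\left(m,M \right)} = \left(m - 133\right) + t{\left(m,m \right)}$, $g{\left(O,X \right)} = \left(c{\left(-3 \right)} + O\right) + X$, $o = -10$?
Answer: $\frac{2618139}{7} \approx 3.7402 \cdot 10^{5}$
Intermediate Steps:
$t{\left(b,z \right)} = - \frac{1}{7}$ ($t{\left(b,z \right)} = \frac{1}{3 - 10} = \frac{1}{-7} = - \frac{1}{7}$)
$g{\left(O,X \right)} = -3 + O + X$ ($g{\left(O,X \right)} = \left(-3 + O\right) + X = -3 + O + X$)
$S{\left(m,M \right)} = - \frac{932}{7} + m$ ($S{\left(m,M \right)} = \left(m - 133\right) - \frac{1}{7} = \left(-133 + m\right) - \frac{1}{7} = - \frac{932}{7} + m$)
$S{\left(g{\left(14,-8 \right)},-222 \right)} - -374150 = \left(- \frac{932}{7} - -3\right) - -374150 = \left(- \frac{932}{7} + 3\right) + 374150 = - \frac{911}{7} + 374150 = \frac{2618139}{7}$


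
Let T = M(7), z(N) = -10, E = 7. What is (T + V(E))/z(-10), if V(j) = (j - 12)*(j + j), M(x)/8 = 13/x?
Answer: 193/35 ≈ 5.5143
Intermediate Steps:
M(x) = 104/x (M(x) = 8*(13/x) = 104/x)
V(j) = 2*j*(-12 + j) (V(j) = (-12 + j)*(2*j) = 2*j*(-12 + j))
T = 104/7 ≈ 14.857
(T + V(E))/z(-10) = (104/7 + 2*7*(-12 + 7))/(-10) = (104/7 + 2*7*(-5))*(-1/10) = (104/7 - 70)*(-1/10) = -386/7*(-1/10) = 193/35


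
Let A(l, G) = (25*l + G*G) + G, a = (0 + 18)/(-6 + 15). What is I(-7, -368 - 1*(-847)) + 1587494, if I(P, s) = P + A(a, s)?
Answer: 1817457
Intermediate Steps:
a = 2 (a = 18/9 = 18*(⅑) = 2)
A(l, G) = G + G² + 25*l (A(l, G) = (25*l + G²) + G = (G² + 25*l) + G = G + G² + 25*l)
I(P, s) = 50 + P + s + s² (I(P, s) = P + (s + s² + 25*2) = P + (s + s² + 50) = P + (50 + s + s²) = 50 + P + s + s²)
I(-7, -368 - 1*(-847)) + 1587494 = (50 - 7 + (-368 - 1*(-847)) + (-368 - 1*(-847))²) + 1587494 = (50 - 7 + (-368 + 847) + (-368 + 847)²) + 1587494 = (50 - 7 + 479 + 479²) + 1587494 = (50 - 7 + 479 + 229441) + 1587494 = 229963 + 1587494 = 1817457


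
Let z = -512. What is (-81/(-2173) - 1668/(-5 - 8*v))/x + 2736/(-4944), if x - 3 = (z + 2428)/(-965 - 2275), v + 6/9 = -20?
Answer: -1020176609421/210038687989 ≈ -4.8571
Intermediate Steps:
v = -62/3 (v = -⅔ - 20 = -62/3 ≈ -20.667)
x = 1951/810 (x = 3 + (-512 + 2428)/(-965 - 2275) = 3 + 1916/(-3240) = 3 + 1916*(-1/3240) = 3 - 479/810 = 1951/810 ≈ 2.4086)
(-81/(-2173) - 1668/(-5 - 8*v))/x + 2736/(-4944) = (-81/(-2173) - 1668/(-5 - 8*(-62/3)))/(1951/810) + 2736/(-4944) = (-81*(-1/2173) - 1668/(-5 + 496/3))*(810/1951) + 2736*(-1/4944) = (81/2173 - 1668/481/3)*(810/1951) - 57/103 = (81/2173 - 1668*3/481)*(810/1951) - 57/103 = (81/2173 - 5004/481)*(810/1951) - 57/103 = -10834731/1045213*810/1951 - 57/103 = -8776132110/2039210563 - 57/103 = -1020176609421/210038687989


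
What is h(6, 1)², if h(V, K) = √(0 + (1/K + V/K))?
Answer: 7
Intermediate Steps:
h(V, K) = √(1/K + V/K) (h(V, K) = √(0 + (1/K + V/K)) = √(1/K + V/K))
h(6, 1)² = (√((1 + 6)/1))² = (√(1*7))² = (√7)² = 7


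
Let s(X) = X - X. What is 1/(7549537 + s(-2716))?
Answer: 1/7549537 ≈ 1.3246e-7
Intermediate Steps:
s(X) = 0
1/(7549537 + s(-2716)) = 1/(7549537 + 0) = 1/7549537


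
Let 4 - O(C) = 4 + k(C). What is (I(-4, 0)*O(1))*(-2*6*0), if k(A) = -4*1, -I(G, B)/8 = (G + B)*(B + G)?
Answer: 0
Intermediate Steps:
I(G, B) = -8*(B + G)² (I(G, B) = -8*(G + B)*(B + G) = -8*(B + G)*(B + G) = -8*(B + G)²)
k(A) = -4
O(C) = 4 (O(C) = 4 - (4 - 4) = 4 - 1*0 = 4 + 0 = 4)
(I(-4, 0)*O(1))*(-2*6*0) = (-8*(0 - 4)²*4)*(-2*6*0) = (-8*(-4)²*4)*(-12*0) = (-8*16*4)*0 = -128*4*0 = -512*0 = 0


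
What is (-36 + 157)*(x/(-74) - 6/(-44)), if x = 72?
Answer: -7491/74 ≈ -101.23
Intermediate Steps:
(-36 + 157)*(x/(-74) - 6/(-44)) = (-36 + 157)*(72/(-74) - 6/(-44)) = 121*(72*(-1/74) - 6*(-1/44)) = 121*(-36/37 + 3/22) = 121*(-681/814) = -7491/74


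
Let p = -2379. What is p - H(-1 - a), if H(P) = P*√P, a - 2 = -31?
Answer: -2379 - 56*√7 ≈ -2527.2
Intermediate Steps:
a = -29 (a = 2 - 31 = -29)
H(P) = P^(3/2)
p - H(-1 - a) = -2379 - (-1 - 1*(-29))^(3/2) = -2379 - (-1 + 29)^(3/2) = -2379 - 28^(3/2) = -2379 - 56*√7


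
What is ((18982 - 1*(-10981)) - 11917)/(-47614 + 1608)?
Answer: -9023/23003 ≈ -0.39225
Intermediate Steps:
((18982 - 1*(-10981)) - 11917)/(-47614 + 1608) = ((18982 + 10981) - 11917)/(-46006) = (29963 - 11917)*(-1/46006) = 18046*(-1/46006) = -9023/23003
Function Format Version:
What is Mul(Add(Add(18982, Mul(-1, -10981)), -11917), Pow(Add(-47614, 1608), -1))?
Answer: Rational(-9023, 23003) ≈ -0.39225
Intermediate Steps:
Mul(Add(Add(18982, Mul(-1, -10981)), -11917), Pow(Add(-47614, 1608), -1)) = Mul(Add(Add(18982, 10981), -11917), Pow(-46006, -1)) = Mul(Add(29963, -11917), Rational(-1, 46006)) = Mul(18046, Rational(-1, 46006)) = Rational(-9023, 23003)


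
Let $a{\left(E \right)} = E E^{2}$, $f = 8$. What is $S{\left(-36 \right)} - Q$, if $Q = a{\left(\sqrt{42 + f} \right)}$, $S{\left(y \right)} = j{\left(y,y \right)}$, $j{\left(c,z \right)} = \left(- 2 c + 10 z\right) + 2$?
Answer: $-286 - 250 \sqrt{2} \approx -639.55$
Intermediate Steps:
$a{\left(E \right)} = E^{3}$
$j{\left(c,z \right)} = 2 - 2 c + 10 z$
$S{\left(y \right)} = 2 + 8 y$ ($S{\left(y \right)} = 2 - 2 y + 10 y = 2 + 8 y$)
$Q = 250 \sqrt{2}$ ($Q = \left(\sqrt{42 + 8}\right)^{3} = \left(\sqrt{50}\right)^{3} = \left(5 \sqrt{2}\right)^{3} = 250 \sqrt{2} \approx 353.55$)
$S{\left(-36 \right)} - Q = \left(2 + 8 \left(-36\right)\right) - 250 \sqrt{2} = \left(2 - 288\right) - 250 \sqrt{2} = -286 - 250 \sqrt{2}$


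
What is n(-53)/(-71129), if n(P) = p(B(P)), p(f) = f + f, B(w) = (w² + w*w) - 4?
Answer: -11228/71129 ≈ -0.15785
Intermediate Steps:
B(w) = -4 + 2*w² (B(w) = (w² + w²) - 4 = 2*w² - 4 = -4 + 2*w²)
p(f) = 2*f
n(P) = -8 + 4*P² (n(P) = 2*(-4 + 2*P²) = -8 + 4*P²)
n(-53)/(-71129) = (-8 + 4*(-53)²)/(-71129) = (-8 + 4*2809)*(-1/71129) = (-8 + 11236)*(-1/71129) = 11228*(-1/71129) = -11228/71129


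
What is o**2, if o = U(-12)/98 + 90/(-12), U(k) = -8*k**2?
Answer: 3560769/9604 ≈ 370.76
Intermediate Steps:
o = -1887/98 (o = -8*(-12)**2/98 + 90/(-12) = -8*144*(1/98) + 90*(-1/12) = -1152*1/98 - 15/2 = -576/49 - 15/2 = -1887/98 ≈ -19.255)
o**2 = (-1887/98)**2 = 3560769/9604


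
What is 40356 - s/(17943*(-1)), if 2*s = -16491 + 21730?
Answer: 1448220655/35886 ≈ 40356.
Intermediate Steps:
s = 5239/2 (s = (-16491 + 21730)/2 = (½)*5239 = 5239/2 ≈ 2619.5)
40356 - s/(17943*(-1)) = 40356 - 5239/(2*(17943*(-1))) = 40356 - 5239/(2*(-17943)) = 40356 - 5239*(-1)/(2*17943) = 40356 - 1*(-5239/35886) = 40356 + 5239/35886 = 1448220655/35886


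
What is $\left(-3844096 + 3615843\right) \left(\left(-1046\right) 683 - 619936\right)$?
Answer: $304570303562$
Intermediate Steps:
$\left(-3844096 + 3615843\right) \left(\left(-1046\right) 683 - 619936\right) = - 228253 \left(-714418 - 619936\right) = \left(-228253\right) \left(-1334354\right) = 304570303562$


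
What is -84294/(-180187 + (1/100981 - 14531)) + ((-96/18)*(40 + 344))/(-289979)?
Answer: 358371071159206/814543486334929 ≈ 0.43997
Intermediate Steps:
-84294/(-180187 + (1/100981 - 14531)) + ((-96/18)*(40 + 344))/(-289979) = -84294/(-180187 + (1/100981 - 14531)) + (-96*1/18*384)*(-1/289979) = -84294/(-180187 - 1467354910/100981) - 16/3*384*(-1/289979) = -84294/(-19662818357/100981) - 2048*(-1/289979) = -84294*(-100981/19662818357) + 2048/289979 = 1216013202/2808974051 + 2048/289979 = 358371071159206/814543486334929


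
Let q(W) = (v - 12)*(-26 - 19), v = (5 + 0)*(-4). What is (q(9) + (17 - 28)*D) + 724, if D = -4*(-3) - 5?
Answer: 2087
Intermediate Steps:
v = -20 (v = 5*(-4) = -20)
D = 7 (D = 12 - 5 = 7)
q(W) = 1440 (q(W) = (-20 - 12)*(-26 - 19) = -32*(-45) = 1440)
(q(9) + (17 - 28)*D) + 724 = (1440 + (17 - 28)*7) + 724 = (1440 - 11*7) + 724 = (1440 - 77) + 724 = 1363 + 724 = 2087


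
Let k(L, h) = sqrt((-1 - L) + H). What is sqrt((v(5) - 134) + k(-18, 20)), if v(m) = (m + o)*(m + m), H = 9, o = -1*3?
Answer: sqrt(-114 + sqrt(26)) ≈ 10.436*I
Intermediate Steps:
o = -3
k(L, h) = sqrt(8 - L) (k(L, h) = sqrt((-1 - L) + 9) = sqrt(8 - L))
v(m) = 2*m*(-3 + m) (v(m) = (m - 3)*(m + m) = (-3 + m)*(2*m) = 2*m*(-3 + m))
sqrt((v(5) - 134) + k(-18, 20)) = sqrt((2*5*(-3 + 5) - 134) + sqrt(8 - 1*(-18))) = sqrt((2*5*2 - 134) + sqrt(8 + 18)) = sqrt((20 - 134) + sqrt(26)) = sqrt(-114 + sqrt(26))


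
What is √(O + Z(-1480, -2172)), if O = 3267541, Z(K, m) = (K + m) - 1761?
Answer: 4*√203883 ≈ 1806.1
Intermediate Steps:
Z(K, m) = -1761 + K + m
√(O + Z(-1480, -2172)) = √(3267541 + (-1761 - 1480 - 2172)) = √(3267541 - 5413) = √3262128 = 4*√203883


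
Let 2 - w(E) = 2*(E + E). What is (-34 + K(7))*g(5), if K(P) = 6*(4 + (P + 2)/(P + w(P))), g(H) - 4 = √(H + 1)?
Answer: -976/19 - 244*√6/19 ≈ -82.825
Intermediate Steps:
w(E) = 2 - 4*E (w(E) = 2 - 2*(E + E) = 2 - 2*2*E = 2 - 4*E)
g(H) = 4 + √(1 + H) (g(H) = 4 + √(H + 1) = 4 + √(1 + H))
K(P) = 24 + 6*(2 + P)/(2 - 3*P) (K(P) = 6*(4 + (P + 2)/(P + (2 - 4*P))) = 6*(4 + (2 + P)/(2 - 3*P)) = 24 + 6*(2 + P)/(2 - 3*P))
(-34 + K(7))*g(5) = (-34 + 6*(-10 + 11*7)/(-2 + 3*7))*(4 + √(1 + 5)) = (-34 + 6*(-10 + 77)/(-2 + 21))*(4 + √6) = (-34 + 6*67/19)*(4 + √6) = (-34 + 6*(1/19)*67)*(4 + √6) = (-34 + 402/19)*(4 + √6) = -244*(4 + √6)/19 = -976/19 - 244*√6/19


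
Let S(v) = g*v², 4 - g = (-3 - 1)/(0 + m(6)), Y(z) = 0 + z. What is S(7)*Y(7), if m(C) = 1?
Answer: 2744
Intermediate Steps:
Y(z) = z
g = 8 (g = 4 - (-3 - 1)/(0 + 1) = 4 - (-4)/1 = 4 - (-4) = 4 - 1*(-4) = 4 + 4 = 8)
S(v) = 8*v²
S(7)*Y(7) = (8*7²)*7 = (8*49)*7 = 392*7 = 2744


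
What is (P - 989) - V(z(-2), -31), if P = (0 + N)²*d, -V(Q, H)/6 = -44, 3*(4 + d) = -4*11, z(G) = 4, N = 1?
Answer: -3815/3 ≈ -1271.7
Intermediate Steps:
d = -56/3 (d = -4 + (-4*11)/3 = -4 + (⅓)*(-44) = -4 - 44/3 = -56/3 ≈ -18.667)
V(Q, H) = 264 (V(Q, H) = -6*(-44) = 264)
P = -56/3 (P = (0 + 1)²*(-56/3) = 1²*(-56/3) = 1*(-56/3) = -56/3 ≈ -18.667)
(P - 989) - V(z(-2), -31) = (-56/3 - 989) - 1*264 = -3023/3 - 264 = -3815/3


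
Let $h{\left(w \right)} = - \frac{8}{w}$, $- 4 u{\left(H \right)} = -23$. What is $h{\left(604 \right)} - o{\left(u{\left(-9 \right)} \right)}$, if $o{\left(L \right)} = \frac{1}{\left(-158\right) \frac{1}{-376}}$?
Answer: $- \frac{28546}{11929} \approx -2.393$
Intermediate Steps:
$u{\left(H \right)} = \frac{23}{4}$ ($u{\left(H \right)} = \left(- \frac{1}{4}\right) \left(-23\right) = \frac{23}{4}$)
$o{\left(L \right)} = \frac{188}{79}$ ($o{\left(L \right)} = \frac{1}{\left(-158\right) \left(- \frac{1}{376}\right)} = \frac{1}{\frac{79}{188}} = \frac{188}{79}$)
$h{\left(604 \right)} - o{\left(u{\left(-9 \right)} \right)} = - \frac{8}{604} - \frac{188}{79} = \left(-8\right) \frac{1}{604} - \frac{188}{79} = - \frac{2}{151} - \frac{188}{79} = - \frac{28546}{11929}$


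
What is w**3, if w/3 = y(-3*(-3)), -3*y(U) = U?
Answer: -729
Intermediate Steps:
y(U) = -U/3
w = -9 (w = 3*(-(-1)*(-3)) = 3*(-1/3*9) = 3*(-3) = -9)
w**3 = (-9)**3 = -729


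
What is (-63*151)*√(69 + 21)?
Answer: -28539*√10 ≈ -90248.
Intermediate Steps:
(-63*151)*√(69 + 21) = -28539*√10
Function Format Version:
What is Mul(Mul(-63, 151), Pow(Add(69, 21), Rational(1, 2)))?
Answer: Mul(-28539, Pow(10, Rational(1, 2))) ≈ -90248.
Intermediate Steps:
Mul(Mul(-63, 151), Pow(Add(69, 21), Rational(1, 2))) = Mul(-9513, Pow(90, Rational(1, 2))) = Mul(-9513, Mul(3, Pow(10, Rational(1, 2)))) = Mul(-28539, Pow(10, Rational(1, 2)))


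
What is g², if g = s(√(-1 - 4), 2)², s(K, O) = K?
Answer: 25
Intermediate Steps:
g = -5 (g = (√(-1 - 4))² = (√(-5))² = (I*√5)² = -5)
g² = (-5)² = 25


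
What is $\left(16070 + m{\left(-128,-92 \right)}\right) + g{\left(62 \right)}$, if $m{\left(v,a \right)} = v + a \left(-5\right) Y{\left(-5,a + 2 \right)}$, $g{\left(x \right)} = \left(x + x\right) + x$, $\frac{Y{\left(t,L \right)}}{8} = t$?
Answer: $-2272$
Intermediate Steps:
$Y{\left(t,L \right)} = 8 t$
$g{\left(x \right)} = 3 x$ ($g{\left(x \right)} = 2 x + x = 3 x$)
$m{\left(v,a \right)} = v + 200 a$ ($m{\left(v,a \right)} = v + a \left(-5\right) 8 \left(-5\right) = v + - 5 a \left(-40\right) = v + 200 a$)
$\left(16070 + m{\left(-128,-92 \right)}\right) + g{\left(62 \right)} = \left(16070 + \left(-128 + 200 \left(-92\right)\right)\right) + 3 \cdot 62 = \left(16070 - 18528\right) + 186 = -2458 + 186 = -2272$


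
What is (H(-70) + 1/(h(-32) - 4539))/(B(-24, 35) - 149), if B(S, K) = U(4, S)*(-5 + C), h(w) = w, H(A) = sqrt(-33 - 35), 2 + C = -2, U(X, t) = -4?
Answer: 1/516523 - 2*I*sqrt(17)/113 ≈ 1.936e-6 - 0.072975*I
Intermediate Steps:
C = -4 (C = -2 - 2 = -4)
H(A) = 2*I*sqrt(17) (H(A) = sqrt(-68) = 2*I*sqrt(17))
B(S, K) = 36 (B(S, K) = -4*(-5 - 4) = -4*(-9) = 36)
(H(-70) + 1/(h(-32) - 4539))/(B(-24, 35) - 149) = (2*I*sqrt(17) + 1/(-32 - 4539))/(36 - 149) = (2*I*sqrt(17) + 1/(-4571))/(-113) = (2*I*sqrt(17) - 1/4571)*(-1/113) = (-1/4571 + 2*I*sqrt(17))*(-1/113) = 1/516523 - 2*I*sqrt(17)/113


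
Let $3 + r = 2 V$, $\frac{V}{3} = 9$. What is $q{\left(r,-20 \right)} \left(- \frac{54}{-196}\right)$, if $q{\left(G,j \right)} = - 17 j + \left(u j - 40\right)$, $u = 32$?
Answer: $- \frac{4590}{49} \approx -93.673$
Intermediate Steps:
$V = 27$ ($V = 3 \cdot 9 = 27$)
$r = 51$ ($r = -3 + 2 \cdot 27 = -3 + 54 = 51$)
$q{\left(G,j \right)} = -40 + 15 j$ ($q{\left(G,j \right)} = - 17 j + \left(32 j - 40\right) = - 17 j + \left(-40 + 32 j\right) = -40 + 15 j$)
$q{\left(r,-20 \right)} \left(- \frac{54}{-196}\right) = \left(-40 + 15 \left(-20\right)\right) \left(- \frac{54}{-196}\right) = \left(-40 - 300\right) \left(\left(-54\right) \left(- \frac{1}{196}\right)\right) = \left(-340\right) \frac{27}{98} = - \frac{4590}{49}$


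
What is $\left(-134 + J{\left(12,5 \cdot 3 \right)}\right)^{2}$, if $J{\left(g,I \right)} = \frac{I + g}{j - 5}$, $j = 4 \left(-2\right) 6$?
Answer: $\frac{50822641}{2809} \approx 18093.0$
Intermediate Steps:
$j = -48$ ($j = \left(-8\right) 6 = -48$)
$J{\left(g,I \right)} = - \frac{I}{53} - \frac{g}{53}$ ($J{\left(g,I \right)} = \frac{I + g}{-48 - 5} = \frac{I + g}{-53} = \left(I + g\right) \left(- \frac{1}{53}\right) = - \frac{I}{53} - \frac{g}{53}$)
$\left(-134 + J{\left(12,5 \cdot 3 \right)}\right)^{2} = \left(-134 - \left(\frac{12}{53} + \frac{5 \cdot 3}{53}\right)\right)^{2} = \left(-134 - \frac{27}{53}\right)^{2} = \left(- \frac{7129}{53}\right)^{2} = \frac{50822641}{2809}$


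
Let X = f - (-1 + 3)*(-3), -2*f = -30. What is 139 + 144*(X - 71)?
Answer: -7061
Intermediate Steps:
f = 15 (f = -½*(-30) = 15)
X = 21 (X = 15 - (-1 + 3)*(-3) = 15 - 2*(-3) = 15 - 1*(-6) = 15 + 6 = 21)
139 + 144*(X - 71) = 139 + 144*(21 - 71) = 139 + 144*(-50) = 139 - 7200 = -7061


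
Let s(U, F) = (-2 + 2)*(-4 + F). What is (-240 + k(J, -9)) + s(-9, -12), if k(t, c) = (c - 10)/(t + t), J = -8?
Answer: -3821/16 ≈ -238.81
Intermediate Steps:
k(t, c) = (-10 + c)/(2*t) (k(t, c) = (-10 + c)/((2*t)) = (-10 + c)*(1/(2*t)) = (-10 + c)/(2*t))
s(U, F) = 0 (s(U, F) = 0*(-4 + F) = 0)
(-240 + k(J, -9)) + s(-9, -12) = (-240 + (½)*(-10 - 9)/(-8)) + 0 = (-240 + (½)*(-⅛)*(-19)) + 0 = (-240 + 19/16) + 0 = -3821/16 + 0 = -3821/16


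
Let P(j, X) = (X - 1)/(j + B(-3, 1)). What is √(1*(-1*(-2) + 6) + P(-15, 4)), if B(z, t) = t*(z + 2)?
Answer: 5*√5/4 ≈ 2.7951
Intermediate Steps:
B(z, t) = t*(2 + z)
P(j, X) = (-1 + X)/(-1 + j) (P(j, X) = (X - 1)/(j + 1*(2 - 3)) = (-1 + X)/(j + 1*(-1)) = (-1 + X)/(j - 1) = (-1 + X)/(-1 + j))
√(1*(-1*(-2) + 6) + P(-15, 4)) = √(1*(-1*(-2) + 6) + (-1 + 4)/(-1 - 15)) = √(1*(2 + 6) + 3/(-16)) = √(1*8 - 1/16*3) = √(8 - 3/16) = √(125/16) = 5*√5/4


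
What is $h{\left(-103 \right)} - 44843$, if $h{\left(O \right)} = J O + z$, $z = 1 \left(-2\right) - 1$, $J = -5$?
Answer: $-44331$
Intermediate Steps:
$z = -3$ ($z = -2 - 1 = -3$)
$h{\left(O \right)} = -3 - 5 O$ ($h{\left(O \right)} = - 5 O - 3 = -3 - 5 O$)
$h{\left(-103 \right)} - 44843 = \left(-3 - -515\right) - 44843 = \left(-3 + 515\right) - 44843 = 512 - 44843 = -44331$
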